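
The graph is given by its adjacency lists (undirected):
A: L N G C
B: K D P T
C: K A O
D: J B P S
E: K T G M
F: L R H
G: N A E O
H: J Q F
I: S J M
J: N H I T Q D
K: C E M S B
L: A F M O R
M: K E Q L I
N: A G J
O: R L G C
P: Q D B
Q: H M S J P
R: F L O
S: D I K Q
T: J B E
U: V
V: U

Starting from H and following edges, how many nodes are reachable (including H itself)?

20

BFS from H visits: H, F, J, Q, L, R, D, I, N, T, M, P, S, A, O, B, G, E, K, C
Reachable nodes: 20 of 22 total.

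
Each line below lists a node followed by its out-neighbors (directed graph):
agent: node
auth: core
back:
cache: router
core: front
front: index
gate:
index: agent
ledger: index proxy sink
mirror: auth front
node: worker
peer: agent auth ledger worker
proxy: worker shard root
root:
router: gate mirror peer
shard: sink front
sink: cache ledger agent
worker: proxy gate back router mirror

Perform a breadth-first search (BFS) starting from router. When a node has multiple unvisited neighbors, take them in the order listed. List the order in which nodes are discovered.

router, gate, mirror, peer, auth, front, agent, ledger, worker, core, index, node, proxy, sink, back, shard, root, cache

Visit router; enqueue gate, mirror, peer → queue [gate, mirror, peer]
Visit gate → queue [mirror, peer]
Visit mirror; enqueue auth, front → queue [peer, auth, front]
Visit peer; enqueue agent, ledger, worker → queue [auth, front, agent, ledger, worker]
Visit auth; enqueue core → queue [front, agent, ledger, worker, core]
Visit front; enqueue index → queue [agent, ledger, worker, core, index]
Visit agent; enqueue node → queue [ledger, worker, core, index, node]
Visit ledger; enqueue proxy, sink → queue [worker, core, index, node, proxy, sink]
Visit worker; enqueue back → queue [core, index, node, proxy, sink, back]
Visit core → queue [index, node, proxy, sink, back]
Visit index → queue [node, proxy, sink, back]
Visit node → queue [proxy, sink, back]
Visit proxy; enqueue shard, root → queue [sink, back, shard, root]
Visit sink; enqueue cache → queue [back, shard, root, cache]
Visit back → queue [shard, root, cache]
Visit shard → queue [root, cache]
Visit root → queue [cache]
Visit cache → queue []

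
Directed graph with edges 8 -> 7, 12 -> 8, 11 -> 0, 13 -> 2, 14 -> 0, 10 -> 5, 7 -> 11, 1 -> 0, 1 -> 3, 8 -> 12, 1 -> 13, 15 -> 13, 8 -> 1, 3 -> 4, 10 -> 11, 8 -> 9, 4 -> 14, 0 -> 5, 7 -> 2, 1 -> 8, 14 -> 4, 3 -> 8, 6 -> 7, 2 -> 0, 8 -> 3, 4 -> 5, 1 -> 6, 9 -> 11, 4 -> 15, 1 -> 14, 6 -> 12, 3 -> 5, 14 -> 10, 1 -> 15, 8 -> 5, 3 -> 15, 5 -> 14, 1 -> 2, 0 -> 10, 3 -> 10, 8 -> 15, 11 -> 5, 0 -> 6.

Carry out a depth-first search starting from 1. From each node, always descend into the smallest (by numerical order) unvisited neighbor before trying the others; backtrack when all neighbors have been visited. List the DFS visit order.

1, 0, 5, 14, 4, 15, 13, 2, 10, 11, 6, 7, 12, 8, 3, 9

Visit 1
1 → 0
0 → 5
5 → 14
14 → 4
4 → 15
15 → 13
13 → 2
14 → 10
10 → 11
0 → 6
6 → 7
6 → 12
12 → 8
8 → 3
8 → 9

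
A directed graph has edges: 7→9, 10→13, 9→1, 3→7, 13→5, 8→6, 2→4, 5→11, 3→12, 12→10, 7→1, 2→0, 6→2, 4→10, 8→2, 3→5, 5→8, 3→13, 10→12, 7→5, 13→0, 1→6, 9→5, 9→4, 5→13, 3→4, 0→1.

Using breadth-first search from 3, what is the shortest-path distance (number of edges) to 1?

2

Level 0: 3
Level 1: 4, 5, 7, 12, 13
Level 2: 0, 1, 8, 9, 10, 11
Level 3: 2, 6
1 first appears at level 2.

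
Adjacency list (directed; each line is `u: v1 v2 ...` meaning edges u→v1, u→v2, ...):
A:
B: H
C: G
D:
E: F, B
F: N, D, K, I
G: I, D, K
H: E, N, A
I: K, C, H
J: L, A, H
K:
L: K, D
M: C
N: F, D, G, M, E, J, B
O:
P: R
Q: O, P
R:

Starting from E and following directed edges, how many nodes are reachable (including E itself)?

BFS from E visits: E, B, F, H, D, I, K, N, A, C, G, J, M, L
Reachable nodes: 14 of 18 total.

14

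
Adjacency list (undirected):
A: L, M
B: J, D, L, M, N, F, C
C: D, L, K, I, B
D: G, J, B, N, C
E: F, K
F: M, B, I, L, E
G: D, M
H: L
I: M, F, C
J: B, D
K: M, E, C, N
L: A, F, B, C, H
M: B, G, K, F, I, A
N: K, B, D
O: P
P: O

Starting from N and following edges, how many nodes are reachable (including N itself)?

14

BFS from N visits: N, B, D, K, C, F, J, L, M, G, E, I, A, H
Reachable nodes: 14 of 16 total.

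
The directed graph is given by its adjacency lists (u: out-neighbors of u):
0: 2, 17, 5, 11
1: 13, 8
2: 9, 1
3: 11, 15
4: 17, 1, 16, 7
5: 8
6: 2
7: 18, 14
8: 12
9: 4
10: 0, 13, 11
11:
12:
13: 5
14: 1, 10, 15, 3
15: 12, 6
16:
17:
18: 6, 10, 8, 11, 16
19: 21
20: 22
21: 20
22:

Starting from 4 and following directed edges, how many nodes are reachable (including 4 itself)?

BFS from 4 visits: 4, 17, 1, 16, 7, 13, 8, 18, 14, 5, 12, 6, 10, 11, 15, 3, 2, 0, 9
Reachable nodes: 19 of 23 total.

19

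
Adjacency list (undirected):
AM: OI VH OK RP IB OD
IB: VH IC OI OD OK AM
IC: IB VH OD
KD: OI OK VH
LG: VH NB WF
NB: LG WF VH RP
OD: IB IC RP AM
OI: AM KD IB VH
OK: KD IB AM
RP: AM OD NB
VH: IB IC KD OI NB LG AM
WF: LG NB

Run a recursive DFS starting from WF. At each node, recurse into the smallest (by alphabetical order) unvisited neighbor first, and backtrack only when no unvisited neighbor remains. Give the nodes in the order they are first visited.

Visit WF
WF → LG
LG → NB
NB → RP
RP → AM
AM → IB
IB → IC
IC → OD
IC → VH
VH → KD
KD → OI
KD → OK

WF, LG, NB, RP, AM, IB, IC, OD, VH, KD, OI, OK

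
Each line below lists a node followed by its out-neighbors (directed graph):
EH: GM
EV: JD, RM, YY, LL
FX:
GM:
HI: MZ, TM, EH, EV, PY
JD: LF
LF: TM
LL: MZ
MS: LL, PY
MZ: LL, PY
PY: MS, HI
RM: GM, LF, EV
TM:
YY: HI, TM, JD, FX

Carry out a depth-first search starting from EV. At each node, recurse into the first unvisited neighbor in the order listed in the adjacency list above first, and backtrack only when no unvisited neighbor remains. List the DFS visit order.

Visit EV
EV → JD
JD → LF
LF → TM
EV → RM
RM → GM
EV → YY
YY → HI
HI → MZ
MZ → LL
MZ → PY
PY → MS
HI → EH
YY → FX

EV JD LF TM RM GM YY HI MZ LL PY MS EH FX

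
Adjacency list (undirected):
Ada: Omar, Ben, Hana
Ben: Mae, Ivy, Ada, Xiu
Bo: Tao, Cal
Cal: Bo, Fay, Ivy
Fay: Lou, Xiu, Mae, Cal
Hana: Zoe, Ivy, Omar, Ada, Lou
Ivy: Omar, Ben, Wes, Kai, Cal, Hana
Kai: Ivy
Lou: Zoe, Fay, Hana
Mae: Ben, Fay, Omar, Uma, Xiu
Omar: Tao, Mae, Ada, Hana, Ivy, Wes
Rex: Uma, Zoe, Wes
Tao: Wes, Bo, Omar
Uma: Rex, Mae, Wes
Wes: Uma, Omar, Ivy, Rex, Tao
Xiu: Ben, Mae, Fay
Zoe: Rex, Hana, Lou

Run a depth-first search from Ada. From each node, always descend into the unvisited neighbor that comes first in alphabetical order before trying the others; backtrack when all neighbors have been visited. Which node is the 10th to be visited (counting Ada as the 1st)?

Fay

Visit Ada
Ada → Ben
Ben → Ivy
Ivy → Cal
Cal → Bo
Bo → Tao
Tao → Omar
Omar → Hana
Hana → Lou
Lou → Fay
Fay → Mae
Mae → Uma
Uma → Rex
Rex → Wes
Rex → Zoe
Mae → Xiu
Ivy → Kai

Visit order: Ada, Ben, Ivy, Cal, Bo, Tao, Omar, Hana, Lou, Fay, Mae, Uma, Rex, Wes, Zoe, Xiu, Kai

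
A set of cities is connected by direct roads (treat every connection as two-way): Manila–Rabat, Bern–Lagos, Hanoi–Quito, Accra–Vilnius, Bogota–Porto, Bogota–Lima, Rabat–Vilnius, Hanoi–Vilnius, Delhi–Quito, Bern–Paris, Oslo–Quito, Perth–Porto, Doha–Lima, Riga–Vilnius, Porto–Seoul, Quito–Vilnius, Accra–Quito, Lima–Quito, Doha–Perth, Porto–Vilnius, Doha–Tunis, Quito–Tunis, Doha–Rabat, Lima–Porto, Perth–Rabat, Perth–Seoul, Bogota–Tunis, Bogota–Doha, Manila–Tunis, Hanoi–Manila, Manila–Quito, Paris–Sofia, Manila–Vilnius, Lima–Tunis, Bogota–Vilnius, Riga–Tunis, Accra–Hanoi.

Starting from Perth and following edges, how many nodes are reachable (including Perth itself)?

16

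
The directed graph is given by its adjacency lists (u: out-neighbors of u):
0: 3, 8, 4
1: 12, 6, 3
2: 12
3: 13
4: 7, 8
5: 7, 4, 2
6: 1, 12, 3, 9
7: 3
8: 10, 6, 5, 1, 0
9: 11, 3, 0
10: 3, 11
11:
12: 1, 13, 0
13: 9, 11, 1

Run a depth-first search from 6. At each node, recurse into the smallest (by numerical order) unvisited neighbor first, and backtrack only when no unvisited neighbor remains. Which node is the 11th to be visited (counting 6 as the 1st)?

2

Visit 6
6 → 1
1 → 3
3 → 13
13 → 9
9 → 0
0 → 4
4 → 7
4 → 8
8 → 5
5 → 2
2 → 12
8 → 10
10 → 11

Visit order: 6, 1, 3, 13, 9, 0, 4, 7, 8, 5, 2, 12, 10, 11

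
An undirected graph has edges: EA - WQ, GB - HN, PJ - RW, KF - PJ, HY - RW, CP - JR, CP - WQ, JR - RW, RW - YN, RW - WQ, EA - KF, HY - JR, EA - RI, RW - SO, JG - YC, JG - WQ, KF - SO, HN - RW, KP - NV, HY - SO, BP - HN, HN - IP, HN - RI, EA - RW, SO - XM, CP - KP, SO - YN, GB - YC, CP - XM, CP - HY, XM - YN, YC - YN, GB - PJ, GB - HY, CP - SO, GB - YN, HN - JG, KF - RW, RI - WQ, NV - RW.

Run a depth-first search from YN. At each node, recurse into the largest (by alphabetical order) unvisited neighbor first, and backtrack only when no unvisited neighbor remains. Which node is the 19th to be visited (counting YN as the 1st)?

Visit YN
YN → YC
YC → JG
JG → WQ
WQ → RW
RW → SO
SO → XM
XM → CP
CP → KP
KP → NV
CP → JR
JR → HY
HY → GB
GB → PJ
PJ → KF
KF → EA
EA → RI
RI → HN
HN → IP
HN → BP

Visit order: YN, YC, JG, WQ, RW, SO, XM, CP, KP, NV, JR, HY, GB, PJ, KF, EA, RI, HN, IP, BP

IP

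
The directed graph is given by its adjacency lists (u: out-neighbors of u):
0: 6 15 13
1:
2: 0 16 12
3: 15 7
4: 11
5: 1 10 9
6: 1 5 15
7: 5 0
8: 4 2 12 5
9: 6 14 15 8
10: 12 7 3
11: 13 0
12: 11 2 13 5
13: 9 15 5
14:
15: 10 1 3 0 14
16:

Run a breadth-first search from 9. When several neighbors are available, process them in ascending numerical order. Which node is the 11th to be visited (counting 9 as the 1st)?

0

Visit 9; enqueue 6, 8, 14, 15 → queue [6, 8, 14, 15]
Visit 6; enqueue 1, 5 → queue [8, 14, 15, 1, 5]
Visit 8; enqueue 2, 4, 12 → queue [14, 15, 1, 5, 2, 4, 12]
Visit 14 → queue [15, 1, 5, 2, 4, 12]
Visit 15; enqueue 0, 3, 10 → queue [1, 5, 2, 4, 12, 0, 3, 10]
Visit 1 → queue [5, 2, 4, 12, 0, 3, 10]
Visit 5 → queue [2, 4, 12, 0, 3, 10]
Visit 2; enqueue 16 → queue [4, 12, 0, 3, 10, 16]
Visit 4; enqueue 11 → queue [12, 0, 3, 10, 16, 11]
Visit 12; enqueue 13 → queue [0, 3, 10, 16, 11, 13]
Visit 0 → queue [3, 10, 16, 11, 13]
Visit 3; enqueue 7 → queue [10, 16, 11, 13, 7]
Visit 10 → queue [16, 11, 13, 7]
Visit 16 → queue [11, 13, 7]
Visit 11 → queue [13, 7]
Visit 13 → queue [7]
Visit 7 → queue []

Visit order: 9, 6, 8, 14, 15, 1, 5, 2, 4, 12, 0, 3, 10, 16, 11, 13, 7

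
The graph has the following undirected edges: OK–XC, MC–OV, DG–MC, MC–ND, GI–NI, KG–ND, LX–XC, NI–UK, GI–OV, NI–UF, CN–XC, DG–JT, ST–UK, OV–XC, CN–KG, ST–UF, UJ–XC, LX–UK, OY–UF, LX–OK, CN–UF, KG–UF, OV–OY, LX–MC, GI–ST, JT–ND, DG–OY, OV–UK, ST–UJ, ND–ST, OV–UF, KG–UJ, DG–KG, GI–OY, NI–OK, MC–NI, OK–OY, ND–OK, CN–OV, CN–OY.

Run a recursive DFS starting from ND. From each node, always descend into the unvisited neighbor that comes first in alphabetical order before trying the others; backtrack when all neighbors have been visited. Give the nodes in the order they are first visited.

ND JT DG KG CN OV GI NI MC LX OK OY UF ST UJ XC UK

Visit ND
ND → JT
JT → DG
DG → KG
KG → CN
CN → OV
OV → GI
GI → NI
NI → MC
MC → LX
LX → OK
OK → OY
OY → UF
UF → ST
ST → UJ
UJ → XC
ST → UK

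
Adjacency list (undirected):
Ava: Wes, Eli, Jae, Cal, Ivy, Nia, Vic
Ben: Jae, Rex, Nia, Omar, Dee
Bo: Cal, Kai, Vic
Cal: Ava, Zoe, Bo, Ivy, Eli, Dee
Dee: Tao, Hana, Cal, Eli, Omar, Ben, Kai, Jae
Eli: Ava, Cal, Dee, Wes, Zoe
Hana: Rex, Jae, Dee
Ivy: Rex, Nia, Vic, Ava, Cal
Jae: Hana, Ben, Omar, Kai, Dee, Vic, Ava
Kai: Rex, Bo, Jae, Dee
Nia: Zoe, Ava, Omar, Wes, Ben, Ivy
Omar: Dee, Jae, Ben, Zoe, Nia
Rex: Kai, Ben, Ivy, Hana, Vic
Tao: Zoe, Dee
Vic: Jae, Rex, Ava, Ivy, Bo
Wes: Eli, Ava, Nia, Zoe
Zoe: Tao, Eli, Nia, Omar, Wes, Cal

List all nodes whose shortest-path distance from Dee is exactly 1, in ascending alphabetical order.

Level 0: Dee
Level 1: Ben, Cal, Eli, Hana, Jae, Kai, Omar, Tao
Level 2: Ava, Bo, Ivy, Nia, Rex, Vic, Wes, Zoe

Ben, Cal, Eli, Hana, Jae, Kai, Omar, Tao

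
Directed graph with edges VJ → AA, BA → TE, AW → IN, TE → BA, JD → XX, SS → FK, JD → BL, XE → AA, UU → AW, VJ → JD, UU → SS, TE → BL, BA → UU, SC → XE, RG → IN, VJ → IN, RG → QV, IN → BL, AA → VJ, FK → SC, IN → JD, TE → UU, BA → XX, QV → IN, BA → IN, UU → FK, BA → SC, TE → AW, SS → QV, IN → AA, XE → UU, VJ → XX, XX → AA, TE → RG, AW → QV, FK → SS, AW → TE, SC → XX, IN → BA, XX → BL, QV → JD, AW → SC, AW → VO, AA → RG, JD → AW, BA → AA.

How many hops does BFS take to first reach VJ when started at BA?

2

Level 0: BA
Level 1: AA, IN, SC, TE, UU, XX
Level 2: AW, BL, FK, JD, RG, SS, VJ, XE
Level 3: QV, VO
VJ first appears at level 2.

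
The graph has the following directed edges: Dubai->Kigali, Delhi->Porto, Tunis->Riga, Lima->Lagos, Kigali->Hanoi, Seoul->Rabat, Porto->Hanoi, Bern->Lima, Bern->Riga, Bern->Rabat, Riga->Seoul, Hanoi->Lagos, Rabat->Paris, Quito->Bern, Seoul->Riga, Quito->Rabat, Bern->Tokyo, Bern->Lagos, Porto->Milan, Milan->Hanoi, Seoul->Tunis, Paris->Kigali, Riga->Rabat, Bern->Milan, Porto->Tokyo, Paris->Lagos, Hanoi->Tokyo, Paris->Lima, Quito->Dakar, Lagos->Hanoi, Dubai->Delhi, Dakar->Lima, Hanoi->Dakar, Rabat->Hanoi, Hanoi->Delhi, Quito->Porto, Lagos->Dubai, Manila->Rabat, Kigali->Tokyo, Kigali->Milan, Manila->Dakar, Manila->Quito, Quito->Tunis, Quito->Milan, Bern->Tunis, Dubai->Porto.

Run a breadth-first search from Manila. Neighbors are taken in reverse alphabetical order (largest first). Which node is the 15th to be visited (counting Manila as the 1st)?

Visit Manila; enqueue Rabat, Quito, Dakar → queue [Rabat, Quito, Dakar]
Visit Rabat; enqueue Paris, Hanoi → queue [Quito, Dakar, Paris, Hanoi]
Visit Quito; enqueue Tunis, Porto, Milan, Bern → queue [Dakar, Paris, Hanoi, Tunis, Porto, Milan, Bern]
Visit Dakar; enqueue Lima → queue [Paris, Hanoi, Tunis, Porto, Milan, Bern, Lima]
Visit Paris; enqueue Lagos, Kigali → queue [Hanoi, Tunis, Porto, Milan, Bern, Lima, Lagos, Kigali]
Visit Hanoi; enqueue Tokyo, Delhi → queue [Tunis, Porto, Milan, Bern, Lima, Lagos, Kigali, Tokyo, Delhi]
Visit Tunis; enqueue Riga → queue [Porto, Milan, Bern, Lima, Lagos, Kigali, Tokyo, Delhi, Riga]
Visit Porto → queue [Milan, Bern, Lima, Lagos, Kigali, Tokyo, Delhi, Riga]
Visit Milan → queue [Bern, Lima, Lagos, Kigali, Tokyo, Delhi, Riga]
Visit Bern → queue [Lima, Lagos, Kigali, Tokyo, Delhi, Riga]
Visit Lima → queue [Lagos, Kigali, Tokyo, Delhi, Riga]
Visit Lagos; enqueue Dubai → queue [Kigali, Tokyo, Delhi, Riga, Dubai]
Visit Kigali → queue [Tokyo, Delhi, Riga, Dubai]
Visit Tokyo → queue [Delhi, Riga, Dubai]
Visit Delhi → queue [Riga, Dubai]
Visit Riga; enqueue Seoul → queue [Dubai, Seoul]
Visit Dubai → queue [Seoul]
Visit Seoul → queue []

Visit order: Manila, Rabat, Quito, Dakar, Paris, Hanoi, Tunis, Porto, Milan, Bern, Lima, Lagos, Kigali, Tokyo, Delhi, Riga, Dubai, Seoul

Delhi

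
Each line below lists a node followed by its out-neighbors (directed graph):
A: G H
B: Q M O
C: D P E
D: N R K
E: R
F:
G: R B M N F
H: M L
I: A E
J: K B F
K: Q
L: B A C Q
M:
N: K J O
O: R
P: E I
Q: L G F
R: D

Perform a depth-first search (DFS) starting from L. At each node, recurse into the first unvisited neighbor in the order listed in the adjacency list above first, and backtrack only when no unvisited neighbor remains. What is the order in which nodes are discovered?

Visit L
L → B
B → Q
Q → G
G → R
R → D
D → N
N → K
N → J
J → F
N → O
G → M
L → A
A → H
L → C
C → P
P → E
P → I

L, B, Q, G, R, D, N, K, J, F, O, M, A, H, C, P, E, I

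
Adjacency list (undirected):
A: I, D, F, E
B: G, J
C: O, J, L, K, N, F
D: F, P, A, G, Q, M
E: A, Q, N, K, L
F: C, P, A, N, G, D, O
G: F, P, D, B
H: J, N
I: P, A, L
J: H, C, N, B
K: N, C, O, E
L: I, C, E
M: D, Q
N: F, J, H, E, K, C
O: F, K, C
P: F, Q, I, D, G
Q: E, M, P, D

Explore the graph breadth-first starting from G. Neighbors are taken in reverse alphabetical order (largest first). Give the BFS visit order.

Visit G; enqueue P, F, D, B → queue [P, F, D, B]
Visit P; enqueue Q, I → queue [F, D, B, Q, I]
Visit F; enqueue O, N, C, A → queue [D, B, Q, I, O, N, C, A]
Visit D; enqueue M → queue [B, Q, I, O, N, C, A, M]
Visit B; enqueue J → queue [Q, I, O, N, C, A, M, J]
Visit Q; enqueue E → queue [I, O, N, C, A, M, J, E]
Visit I; enqueue L → queue [O, N, C, A, M, J, E, L]
Visit O; enqueue K → queue [N, C, A, M, J, E, L, K]
Visit N; enqueue H → queue [C, A, M, J, E, L, K, H]
Visit C → queue [A, M, J, E, L, K, H]
Visit A → queue [M, J, E, L, K, H]
Visit M → queue [J, E, L, K, H]
Visit J → queue [E, L, K, H]
Visit E → queue [L, K, H]
Visit L → queue [K, H]
Visit K → queue [H]
Visit H → queue []

G P F D B Q I O N C A M J E L K H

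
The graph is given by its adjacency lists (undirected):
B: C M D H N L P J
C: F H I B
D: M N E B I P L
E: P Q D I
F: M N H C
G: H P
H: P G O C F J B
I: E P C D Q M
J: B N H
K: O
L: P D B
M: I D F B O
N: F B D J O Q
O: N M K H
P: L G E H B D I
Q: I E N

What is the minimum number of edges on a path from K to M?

Level 0: K
Level 1: O
Level 2: H, M, N
Level 3: B, C, D, F, G, I, J, P, Q
Level 4: E, L
M first appears at level 2.

2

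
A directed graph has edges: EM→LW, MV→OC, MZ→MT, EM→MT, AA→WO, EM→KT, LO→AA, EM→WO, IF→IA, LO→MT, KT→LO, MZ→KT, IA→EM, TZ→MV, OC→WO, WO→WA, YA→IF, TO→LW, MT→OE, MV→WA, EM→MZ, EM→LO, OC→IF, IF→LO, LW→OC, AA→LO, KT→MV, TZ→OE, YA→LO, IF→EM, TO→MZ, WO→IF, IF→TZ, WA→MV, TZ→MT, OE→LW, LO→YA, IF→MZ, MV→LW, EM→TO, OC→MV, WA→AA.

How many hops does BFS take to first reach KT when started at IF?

Level 0: IF
Level 1: EM, IA, LO, MZ, TZ
Level 2: AA, KT, LW, MT, MV, OE, TO, WO, YA
Level 3: OC, WA
KT first appears at level 2.

2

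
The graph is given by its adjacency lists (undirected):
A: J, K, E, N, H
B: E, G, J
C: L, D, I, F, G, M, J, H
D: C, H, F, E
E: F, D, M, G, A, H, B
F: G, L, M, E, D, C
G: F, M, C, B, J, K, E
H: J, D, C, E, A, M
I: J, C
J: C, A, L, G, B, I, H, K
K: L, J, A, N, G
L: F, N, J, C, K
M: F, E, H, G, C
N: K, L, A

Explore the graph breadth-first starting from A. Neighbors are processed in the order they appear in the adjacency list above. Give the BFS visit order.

A J K E N H C L G B I F D M

Visit A; enqueue J, K, E, N, H → queue [J, K, E, N, H]
Visit J; enqueue C, L, G, B, I → queue [K, E, N, H, C, L, G, B, I]
Visit K → queue [E, N, H, C, L, G, B, I]
Visit E; enqueue F, D, M → queue [N, H, C, L, G, B, I, F, D, M]
Visit N → queue [H, C, L, G, B, I, F, D, M]
Visit H → queue [C, L, G, B, I, F, D, M]
Visit C → queue [L, G, B, I, F, D, M]
Visit L → queue [G, B, I, F, D, M]
Visit G → queue [B, I, F, D, M]
Visit B → queue [I, F, D, M]
Visit I → queue [F, D, M]
Visit F → queue [D, M]
Visit D → queue [M]
Visit M → queue []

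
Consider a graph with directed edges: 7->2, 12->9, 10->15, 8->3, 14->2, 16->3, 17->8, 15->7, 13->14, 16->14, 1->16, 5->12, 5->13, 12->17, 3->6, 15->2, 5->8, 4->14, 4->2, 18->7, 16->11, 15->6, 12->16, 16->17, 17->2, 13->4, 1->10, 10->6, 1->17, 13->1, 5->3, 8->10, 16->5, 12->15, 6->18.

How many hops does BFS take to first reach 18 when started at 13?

Level 0: 13
Level 1: 1, 4, 14
Level 2: 2, 10, 16, 17
Level 3: 3, 5, 6, 8, 11, 15
Level 4: 7, 12, 18
Level 5: 9
18 first appears at level 4.

4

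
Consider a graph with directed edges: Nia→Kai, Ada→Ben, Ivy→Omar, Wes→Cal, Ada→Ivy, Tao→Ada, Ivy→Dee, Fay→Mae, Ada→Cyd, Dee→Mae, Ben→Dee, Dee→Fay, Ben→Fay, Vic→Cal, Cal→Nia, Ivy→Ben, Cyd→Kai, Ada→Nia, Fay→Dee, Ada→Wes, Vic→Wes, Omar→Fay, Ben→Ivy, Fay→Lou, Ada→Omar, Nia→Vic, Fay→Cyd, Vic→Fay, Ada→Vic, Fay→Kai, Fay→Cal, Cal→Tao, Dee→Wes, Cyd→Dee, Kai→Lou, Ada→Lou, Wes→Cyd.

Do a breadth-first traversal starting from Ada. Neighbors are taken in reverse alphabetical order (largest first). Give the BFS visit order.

Ada → Wes → Vic → Omar → Nia → Lou → Ivy → Cyd → Ben → Cal → Fay → Kai → Dee → Tao → Mae

Visit Ada; enqueue Wes, Vic, Omar, Nia, Lou, Ivy, Cyd, Ben → queue [Wes, Vic, Omar, Nia, Lou, Ivy, Cyd, Ben]
Visit Wes; enqueue Cal → queue [Vic, Omar, Nia, Lou, Ivy, Cyd, Ben, Cal]
Visit Vic; enqueue Fay → queue [Omar, Nia, Lou, Ivy, Cyd, Ben, Cal, Fay]
Visit Omar → queue [Nia, Lou, Ivy, Cyd, Ben, Cal, Fay]
Visit Nia; enqueue Kai → queue [Lou, Ivy, Cyd, Ben, Cal, Fay, Kai]
Visit Lou → queue [Ivy, Cyd, Ben, Cal, Fay, Kai]
Visit Ivy; enqueue Dee → queue [Cyd, Ben, Cal, Fay, Kai, Dee]
Visit Cyd → queue [Ben, Cal, Fay, Kai, Dee]
Visit Ben → queue [Cal, Fay, Kai, Dee]
Visit Cal; enqueue Tao → queue [Fay, Kai, Dee, Tao]
Visit Fay; enqueue Mae → queue [Kai, Dee, Tao, Mae]
Visit Kai → queue [Dee, Tao, Mae]
Visit Dee → queue [Tao, Mae]
Visit Tao → queue [Mae]
Visit Mae → queue []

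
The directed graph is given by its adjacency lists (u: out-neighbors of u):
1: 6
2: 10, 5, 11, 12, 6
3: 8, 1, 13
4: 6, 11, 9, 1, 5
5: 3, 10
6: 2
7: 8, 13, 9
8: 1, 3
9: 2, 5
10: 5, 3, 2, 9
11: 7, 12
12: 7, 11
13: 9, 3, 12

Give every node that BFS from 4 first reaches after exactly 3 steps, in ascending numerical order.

8, 13

Level 0: 4
Level 1: 1, 5, 6, 9, 11
Level 2: 2, 3, 7, 10, 12
Level 3: 8, 13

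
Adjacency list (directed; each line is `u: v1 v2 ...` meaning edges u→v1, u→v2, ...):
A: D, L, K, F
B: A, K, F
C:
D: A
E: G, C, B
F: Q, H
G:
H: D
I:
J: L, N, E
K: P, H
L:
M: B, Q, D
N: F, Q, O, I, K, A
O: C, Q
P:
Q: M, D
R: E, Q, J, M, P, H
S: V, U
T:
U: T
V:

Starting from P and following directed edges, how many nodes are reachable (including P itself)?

1

BFS from P visits: P
Reachable nodes: 1 of 22 total.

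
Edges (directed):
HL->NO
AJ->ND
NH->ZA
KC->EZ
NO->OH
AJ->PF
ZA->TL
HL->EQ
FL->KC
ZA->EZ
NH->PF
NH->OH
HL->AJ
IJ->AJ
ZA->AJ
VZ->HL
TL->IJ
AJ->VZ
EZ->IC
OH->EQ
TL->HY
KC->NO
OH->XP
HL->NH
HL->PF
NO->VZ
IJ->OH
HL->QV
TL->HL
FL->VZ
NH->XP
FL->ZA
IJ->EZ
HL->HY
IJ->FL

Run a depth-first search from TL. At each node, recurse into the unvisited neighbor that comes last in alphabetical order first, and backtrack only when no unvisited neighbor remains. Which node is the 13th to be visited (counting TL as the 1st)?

Visit TL
TL → IJ
IJ → OH
OH → XP
OH → EQ
IJ → FL
FL → ZA
ZA → EZ
EZ → IC
ZA → AJ
AJ → VZ
VZ → HL
HL → QV
HL → PF
HL → NO
HL → NH
HL → HY
AJ → ND
FL → KC

Visit order: TL, IJ, OH, XP, EQ, FL, ZA, EZ, IC, AJ, VZ, HL, QV, PF, NO, NH, HY, ND, KC

QV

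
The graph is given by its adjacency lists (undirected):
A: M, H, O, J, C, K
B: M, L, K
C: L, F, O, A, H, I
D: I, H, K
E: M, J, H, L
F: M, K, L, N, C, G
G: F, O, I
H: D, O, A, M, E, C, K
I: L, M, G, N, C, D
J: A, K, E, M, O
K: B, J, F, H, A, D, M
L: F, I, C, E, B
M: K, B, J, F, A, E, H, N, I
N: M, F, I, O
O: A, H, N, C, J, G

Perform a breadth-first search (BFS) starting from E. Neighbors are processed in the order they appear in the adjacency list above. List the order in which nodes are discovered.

Visit E; enqueue M, J, H, L → queue [M, J, H, L]
Visit M; enqueue K, B, F, A, N, I → queue [J, H, L, K, B, F, A, N, I]
Visit J; enqueue O → queue [H, L, K, B, F, A, N, I, O]
Visit H; enqueue D, C → queue [L, K, B, F, A, N, I, O, D, C]
Visit L → queue [K, B, F, A, N, I, O, D, C]
Visit K → queue [B, F, A, N, I, O, D, C]
Visit B → queue [F, A, N, I, O, D, C]
Visit F; enqueue G → queue [A, N, I, O, D, C, G]
Visit A → queue [N, I, O, D, C, G]
Visit N → queue [I, O, D, C, G]
Visit I → queue [O, D, C, G]
Visit O → queue [D, C, G]
Visit D → queue [C, G]
Visit C → queue [G]
Visit G → queue []

E -> M -> J -> H -> L -> K -> B -> F -> A -> N -> I -> O -> D -> C -> G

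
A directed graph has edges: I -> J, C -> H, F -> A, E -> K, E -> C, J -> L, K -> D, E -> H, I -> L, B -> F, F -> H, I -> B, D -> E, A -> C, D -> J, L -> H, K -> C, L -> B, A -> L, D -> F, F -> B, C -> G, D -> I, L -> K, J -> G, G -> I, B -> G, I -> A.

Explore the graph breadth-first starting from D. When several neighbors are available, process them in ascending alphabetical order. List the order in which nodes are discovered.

D, E, F, I, J, C, H, K, A, B, L, G

Visit D; enqueue E, F, I, J → queue [E, F, I, J]
Visit E; enqueue C, H, K → queue [F, I, J, C, H, K]
Visit F; enqueue A, B → queue [I, J, C, H, K, A, B]
Visit I; enqueue L → queue [J, C, H, K, A, B, L]
Visit J; enqueue G → queue [C, H, K, A, B, L, G]
Visit C → queue [H, K, A, B, L, G]
Visit H → queue [K, A, B, L, G]
Visit K → queue [A, B, L, G]
Visit A → queue [B, L, G]
Visit B → queue [L, G]
Visit L → queue [G]
Visit G → queue []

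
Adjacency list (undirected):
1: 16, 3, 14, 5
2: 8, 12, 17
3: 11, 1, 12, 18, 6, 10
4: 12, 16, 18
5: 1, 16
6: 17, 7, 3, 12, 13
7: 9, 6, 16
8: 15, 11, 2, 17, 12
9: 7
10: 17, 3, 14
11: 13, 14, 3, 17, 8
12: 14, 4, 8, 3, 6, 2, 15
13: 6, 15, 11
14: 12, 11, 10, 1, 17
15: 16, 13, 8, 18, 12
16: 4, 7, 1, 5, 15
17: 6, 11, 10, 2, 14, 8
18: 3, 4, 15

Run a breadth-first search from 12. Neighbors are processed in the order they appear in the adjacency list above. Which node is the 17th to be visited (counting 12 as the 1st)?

Visit 12; enqueue 14, 4, 8, 3, 6, 2, 15 → queue [14, 4, 8, 3, 6, 2, 15]
Visit 14; enqueue 11, 10, 1, 17 → queue [4, 8, 3, 6, 2, 15, 11, 10, 1, 17]
Visit 4; enqueue 16, 18 → queue [8, 3, 6, 2, 15, 11, 10, 1, 17, 16, 18]
Visit 8 → queue [3, 6, 2, 15, 11, 10, 1, 17, 16, 18]
Visit 3 → queue [6, 2, 15, 11, 10, 1, 17, 16, 18]
Visit 6; enqueue 7, 13 → queue [2, 15, 11, 10, 1, 17, 16, 18, 7, 13]
Visit 2 → queue [15, 11, 10, 1, 17, 16, 18, 7, 13]
Visit 15 → queue [11, 10, 1, 17, 16, 18, 7, 13]
Visit 11 → queue [10, 1, 17, 16, 18, 7, 13]
Visit 10 → queue [1, 17, 16, 18, 7, 13]
Visit 1; enqueue 5 → queue [17, 16, 18, 7, 13, 5]
Visit 17 → queue [16, 18, 7, 13, 5]
Visit 16 → queue [18, 7, 13, 5]
Visit 18 → queue [7, 13, 5]
Visit 7; enqueue 9 → queue [13, 5, 9]
Visit 13 → queue [5, 9]
Visit 5 → queue [9]
Visit 9 → queue []

Visit order: 12, 14, 4, 8, 3, 6, 2, 15, 11, 10, 1, 17, 16, 18, 7, 13, 5, 9

5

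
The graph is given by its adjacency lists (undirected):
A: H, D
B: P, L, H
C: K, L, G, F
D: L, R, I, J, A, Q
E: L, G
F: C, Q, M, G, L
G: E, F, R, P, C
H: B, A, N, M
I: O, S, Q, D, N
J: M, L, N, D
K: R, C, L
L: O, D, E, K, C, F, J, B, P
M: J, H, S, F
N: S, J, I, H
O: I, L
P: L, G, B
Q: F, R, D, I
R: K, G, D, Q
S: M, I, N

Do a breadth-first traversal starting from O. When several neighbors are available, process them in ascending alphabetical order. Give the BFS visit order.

O → I → L → D → N → Q → S → B → C → E → F → J → K → P → A → R → H → M → G

Visit O; enqueue I, L → queue [I, L]
Visit I; enqueue D, N, Q, S → queue [L, D, N, Q, S]
Visit L; enqueue B, C, E, F, J, K, P → queue [D, N, Q, S, B, C, E, F, J, K, P]
Visit D; enqueue A, R → queue [N, Q, S, B, C, E, F, J, K, P, A, R]
Visit N; enqueue H → queue [Q, S, B, C, E, F, J, K, P, A, R, H]
Visit Q → queue [S, B, C, E, F, J, K, P, A, R, H]
Visit S; enqueue M → queue [B, C, E, F, J, K, P, A, R, H, M]
Visit B → queue [C, E, F, J, K, P, A, R, H, M]
Visit C; enqueue G → queue [E, F, J, K, P, A, R, H, M, G]
Visit E → queue [F, J, K, P, A, R, H, M, G]
Visit F → queue [J, K, P, A, R, H, M, G]
Visit J → queue [K, P, A, R, H, M, G]
Visit K → queue [P, A, R, H, M, G]
Visit P → queue [A, R, H, M, G]
Visit A → queue [R, H, M, G]
Visit R → queue [H, M, G]
Visit H → queue [M, G]
Visit M → queue [G]
Visit G → queue []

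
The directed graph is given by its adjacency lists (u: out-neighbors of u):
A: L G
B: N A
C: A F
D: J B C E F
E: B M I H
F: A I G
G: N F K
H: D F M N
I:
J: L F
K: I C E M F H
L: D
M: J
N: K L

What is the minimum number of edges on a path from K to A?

Level 0: K
Level 1: C, E, F, H, I, M
Level 2: A, B, D, G, J, N
Level 3: L
A first appears at level 2.

2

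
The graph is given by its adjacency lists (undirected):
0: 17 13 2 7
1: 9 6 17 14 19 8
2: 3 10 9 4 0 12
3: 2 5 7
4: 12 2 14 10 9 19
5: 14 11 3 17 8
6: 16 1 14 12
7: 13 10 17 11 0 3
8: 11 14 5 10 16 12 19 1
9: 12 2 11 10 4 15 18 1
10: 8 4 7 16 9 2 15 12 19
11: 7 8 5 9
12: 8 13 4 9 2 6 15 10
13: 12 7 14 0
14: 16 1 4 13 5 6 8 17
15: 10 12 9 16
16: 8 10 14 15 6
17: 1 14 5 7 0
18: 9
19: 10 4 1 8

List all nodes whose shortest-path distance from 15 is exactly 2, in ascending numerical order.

1, 2, 4, 6, 7, 8, 11, 13, 14, 18, 19

Level 0: 15
Level 1: 9, 10, 12, 16
Level 2: 1, 2, 4, 6, 7, 8, 11, 13, 14, 18, 19
Level 3: 0, 3, 5, 17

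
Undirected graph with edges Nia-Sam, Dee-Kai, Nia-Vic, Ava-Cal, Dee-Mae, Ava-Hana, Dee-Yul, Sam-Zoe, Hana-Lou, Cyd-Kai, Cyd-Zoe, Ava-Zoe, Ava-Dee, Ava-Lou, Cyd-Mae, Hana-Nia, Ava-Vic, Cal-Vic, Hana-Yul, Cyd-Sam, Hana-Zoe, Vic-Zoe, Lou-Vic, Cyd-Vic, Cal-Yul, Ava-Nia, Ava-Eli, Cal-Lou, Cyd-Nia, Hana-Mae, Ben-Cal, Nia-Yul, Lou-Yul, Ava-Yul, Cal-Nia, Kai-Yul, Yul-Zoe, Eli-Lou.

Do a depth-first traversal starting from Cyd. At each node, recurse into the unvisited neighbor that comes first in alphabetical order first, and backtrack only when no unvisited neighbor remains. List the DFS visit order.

Cyd, Kai, Dee, Ava, Cal, Ben, Lou, Eli, Hana, Mae, Nia, Sam, Zoe, Vic, Yul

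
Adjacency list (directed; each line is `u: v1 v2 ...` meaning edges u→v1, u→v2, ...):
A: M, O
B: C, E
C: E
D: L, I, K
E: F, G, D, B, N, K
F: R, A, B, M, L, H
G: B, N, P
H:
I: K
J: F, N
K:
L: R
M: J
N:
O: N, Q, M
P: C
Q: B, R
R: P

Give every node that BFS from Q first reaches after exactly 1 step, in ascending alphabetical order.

Level 0: Q
Level 1: B, R
Level 2: C, E, P
Level 3: D, F, G, K, N
Level 4: A, H, I, L, M
Level 5: J, O

B, R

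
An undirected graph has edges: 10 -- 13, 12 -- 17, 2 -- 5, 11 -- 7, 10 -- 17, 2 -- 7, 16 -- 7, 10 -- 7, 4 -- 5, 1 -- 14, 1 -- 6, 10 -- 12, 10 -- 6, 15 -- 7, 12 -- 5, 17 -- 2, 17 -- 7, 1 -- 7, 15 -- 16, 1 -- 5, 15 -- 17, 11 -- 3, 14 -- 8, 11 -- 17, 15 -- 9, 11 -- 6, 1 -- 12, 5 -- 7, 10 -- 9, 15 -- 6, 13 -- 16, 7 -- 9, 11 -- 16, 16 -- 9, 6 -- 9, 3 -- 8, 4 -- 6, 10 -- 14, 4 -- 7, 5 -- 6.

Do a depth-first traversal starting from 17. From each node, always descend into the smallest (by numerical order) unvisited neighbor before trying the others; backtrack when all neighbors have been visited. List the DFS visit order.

Visit 17
17 → 2
2 → 5
5 → 1
1 → 6
6 → 4
4 → 7
7 → 9
9 → 10
10 → 12
10 → 13
13 → 16
16 → 11
11 → 3
3 → 8
8 → 14
16 → 15

17 2 5 1 6 4 7 9 10 12 13 16 11 3 8 14 15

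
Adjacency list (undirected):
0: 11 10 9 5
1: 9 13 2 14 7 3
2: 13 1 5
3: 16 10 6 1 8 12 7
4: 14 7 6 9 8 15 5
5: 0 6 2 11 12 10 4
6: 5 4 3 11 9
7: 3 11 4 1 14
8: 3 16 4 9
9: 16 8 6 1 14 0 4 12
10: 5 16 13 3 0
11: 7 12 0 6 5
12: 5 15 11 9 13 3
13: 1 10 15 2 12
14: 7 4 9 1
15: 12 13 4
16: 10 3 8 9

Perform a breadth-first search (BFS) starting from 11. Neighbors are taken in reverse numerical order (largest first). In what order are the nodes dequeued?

11, 12, 7, 6, 5, 0, 15, 13, 9, 3, 14, 4, 1, 10, 2, 16, 8

Visit 11; enqueue 12, 7, 6, 5, 0 → queue [12, 7, 6, 5, 0]
Visit 12; enqueue 15, 13, 9, 3 → queue [7, 6, 5, 0, 15, 13, 9, 3]
Visit 7; enqueue 14, 4, 1 → queue [6, 5, 0, 15, 13, 9, 3, 14, 4, 1]
Visit 6 → queue [5, 0, 15, 13, 9, 3, 14, 4, 1]
Visit 5; enqueue 10, 2 → queue [0, 15, 13, 9, 3, 14, 4, 1, 10, 2]
Visit 0 → queue [15, 13, 9, 3, 14, 4, 1, 10, 2]
Visit 15 → queue [13, 9, 3, 14, 4, 1, 10, 2]
Visit 13 → queue [9, 3, 14, 4, 1, 10, 2]
Visit 9; enqueue 16, 8 → queue [3, 14, 4, 1, 10, 2, 16, 8]
Visit 3 → queue [14, 4, 1, 10, 2, 16, 8]
Visit 14 → queue [4, 1, 10, 2, 16, 8]
Visit 4 → queue [1, 10, 2, 16, 8]
Visit 1 → queue [10, 2, 16, 8]
Visit 10 → queue [2, 16, 8]
Visit 2 → queue [16, 8]
Visit 16 → queue [8]
Visit 8 → queue []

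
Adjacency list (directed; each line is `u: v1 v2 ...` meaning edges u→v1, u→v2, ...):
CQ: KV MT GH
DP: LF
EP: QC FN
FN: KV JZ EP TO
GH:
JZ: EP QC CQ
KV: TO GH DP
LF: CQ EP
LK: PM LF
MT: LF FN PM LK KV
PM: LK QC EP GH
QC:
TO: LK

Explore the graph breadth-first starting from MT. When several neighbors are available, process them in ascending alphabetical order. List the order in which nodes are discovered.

Visit MT; enqueue FN, KV, LF, LK, PM → queue [FN, KV, LF, LK, PM]
Visit FN; enqueue EP, JZ, TO → queue [KV, LF, LK, PM, EP, JZ, TO]
Visit KV; enqueue DP, GH → queue [LF, LK, PM, EP, JZ, TO, DP, GH]
Visit LF; enqueue CQ → queue [LK, PM, EP, JZ, TO, DP, GH, CQ]
Visit LK → queue [PM, EP, JZ, TO, DP, GH, CQ]
Visit PM; enqueue QC → queue [EP, JZ, TO, DP, GH, CQ, QC]
Visit EP → queue [JZ, TO, DP, GH, CQ, QC]
Visit JZ → queue [TO, DP, GH, CQ, QC]
Visit TO → queue [DP, GH, CQ, QC]
Visit DP → queue [GH, CQ, QC]
Visit GH → queue [CQ, QC]
Visit CQ → queue [QC]
Visit QC → queue []

MT, FN, KV, LF, LK, PM, EP, JZ, TO, DP, GH, CQ, QC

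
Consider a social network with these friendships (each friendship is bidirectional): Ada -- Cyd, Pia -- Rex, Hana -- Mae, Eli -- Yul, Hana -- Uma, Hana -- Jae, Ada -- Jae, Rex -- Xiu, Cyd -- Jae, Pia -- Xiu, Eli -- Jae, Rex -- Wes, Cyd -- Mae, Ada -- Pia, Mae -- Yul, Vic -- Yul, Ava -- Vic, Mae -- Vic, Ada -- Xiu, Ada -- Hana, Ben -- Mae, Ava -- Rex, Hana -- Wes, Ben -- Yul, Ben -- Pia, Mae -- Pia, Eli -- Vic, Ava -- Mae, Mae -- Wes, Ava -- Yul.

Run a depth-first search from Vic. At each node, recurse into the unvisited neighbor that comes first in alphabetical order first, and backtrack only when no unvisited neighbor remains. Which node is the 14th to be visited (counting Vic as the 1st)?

Rex

Visit Vic
Vic → Ava
Ava → Mae
Mae → Ben
Ben → Pia
Pia → Ada
Ada → Cyd
Cyd → Jae
Jae → Eli
Eli → Yul
Jae → Hana
Hana → Uma
Hana → Wes
Wes → Rex
Rex → Xiu

Visit order: Vic, Ava, Mae, Ben, Pia, Ada, Cyd, Jae, Eli, Yul, Hana, Uma, Wes, Rex, Xiu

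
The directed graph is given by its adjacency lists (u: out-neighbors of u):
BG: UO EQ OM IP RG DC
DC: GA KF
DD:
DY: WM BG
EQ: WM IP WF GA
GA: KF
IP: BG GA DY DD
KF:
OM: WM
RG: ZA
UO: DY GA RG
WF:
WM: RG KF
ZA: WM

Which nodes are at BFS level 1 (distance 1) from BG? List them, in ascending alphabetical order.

DC, EQ, IP, OM, RG, UO

Level 0: BG
Level 1: DC, EQ, IP, OM, RG, UO
Level 2: DD, DY, GA, KF, WF, WM, ZA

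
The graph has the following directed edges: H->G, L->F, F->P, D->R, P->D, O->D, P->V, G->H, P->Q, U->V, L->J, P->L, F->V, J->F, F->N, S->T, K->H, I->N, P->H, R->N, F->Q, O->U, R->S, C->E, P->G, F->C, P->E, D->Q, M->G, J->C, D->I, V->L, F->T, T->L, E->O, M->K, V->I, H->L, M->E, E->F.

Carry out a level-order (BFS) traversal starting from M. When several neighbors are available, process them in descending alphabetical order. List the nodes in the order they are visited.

Visit M; enqueue K, G, E → queue [K, G, E]
Visit K; enqueue H → queue [G, E, H]
Visit G → queue [E, H]
Visit E; enqueue O, F → queue [H, O, F]
Visit H; enqueue L → queue [O, F, L]
Visit O; enqueue U, D → queue [F, L, U, D]
Visit F; enqueue V, T, Q, P, N, C → queue [L, U, D, V, T, Q, P, N, C]
Visit L; enqueue J → queue [U, D, V, T, Q, P, N, C, J]
Visit U → queue [D, V, T, Q, P, N, C, J]
Visit D; enqueue R, I → queue [V, T, Q, P, N, C, J, R, I]
Visit V → queue [T, Q, P, N, C, J, R, I]
Visit T → queue [Q, P, N, C, J, R, I]
Visit Q → queue [P, N, C, J, R, I]
Visit P → queue [N, C, J, R, I]
Visit N → queue [C, J, R, I]
Visit C → queue [J, R, I]
Visit J → queue [R, I]
Visit R; enqueue S → queue [I, S]
Visit I → queue [S]
Visit S → queue []

M K G E H O F L U D V T Q P N C J R I S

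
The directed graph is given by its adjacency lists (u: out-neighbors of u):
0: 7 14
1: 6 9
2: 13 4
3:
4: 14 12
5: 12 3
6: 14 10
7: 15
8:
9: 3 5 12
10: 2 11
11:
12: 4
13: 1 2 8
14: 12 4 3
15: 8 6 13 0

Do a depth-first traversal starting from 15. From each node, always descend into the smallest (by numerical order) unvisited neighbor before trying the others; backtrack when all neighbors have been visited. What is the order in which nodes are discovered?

Visit 15
15 → 0
0 → 7
0 → 14
14 → 3
14 → 4
4 → 12
15 → 6
6 → 10
10 → 2
2 → 13
13 → 1
1 → 9
9 → 5
13 → 8
10 → 11

15 0 7 14 3 4 12 6 10 2 13 1 9 5 8 11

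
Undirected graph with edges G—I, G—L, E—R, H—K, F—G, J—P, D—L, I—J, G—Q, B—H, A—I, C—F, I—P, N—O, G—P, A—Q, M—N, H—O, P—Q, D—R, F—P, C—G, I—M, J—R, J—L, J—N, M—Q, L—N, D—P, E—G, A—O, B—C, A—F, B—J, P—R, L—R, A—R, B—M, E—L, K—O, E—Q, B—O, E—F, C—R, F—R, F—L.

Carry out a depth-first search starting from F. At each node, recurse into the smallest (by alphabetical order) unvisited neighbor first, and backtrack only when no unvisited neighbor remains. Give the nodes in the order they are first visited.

Visit F
F → A
A → I
I → G
G → C
C → B
B → H
H → K
K → O
O → N
N → J
J → L
L → D
D → P
P → Q
Q → E
E → R
Q → M

F A I G C B H K O N J L D P Q E R M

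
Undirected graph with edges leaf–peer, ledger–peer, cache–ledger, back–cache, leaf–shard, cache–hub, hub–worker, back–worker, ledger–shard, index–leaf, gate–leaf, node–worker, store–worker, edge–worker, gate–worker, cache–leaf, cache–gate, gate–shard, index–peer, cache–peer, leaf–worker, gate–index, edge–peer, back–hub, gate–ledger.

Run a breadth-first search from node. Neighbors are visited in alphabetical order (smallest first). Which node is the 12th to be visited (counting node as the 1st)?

Visit node; enqueue worker → queue [worker]
Visit worker; enqueue back, edge, gate, hub, leaf, store → queue [back, edge, gate, hub, leaf, store]
Visit back; enqueue cache → queue [edge, gate, hub, leaf, store, cache]
Visit edge; enqueue peer → queue [gate, hub, leaf, store, cache, peer]
Visit gate; enqueue index, ledger, shard → queue [hub, leaf, store, cache, peer, index, ledger, shard]
Visit hub → queue [leaf, store, cache, peer, index, ledger, shard]
Visit leaf → queue [store, cache, peer, index, ledger, shard]
Visit store → queue [cache, peer, index, ledger, shard]
Visit cache → queue [peer, index, ledger, shard]
Visit peer → queue [index, ledger, shard]
Visit index → queue [ledger, shard]
Visit ledger → queue [shard]
Visit shard → queue []

Visit order: node, worker, back, edge, gate, hub, leaf, store, cache, peer, index, ledger, shard

ledger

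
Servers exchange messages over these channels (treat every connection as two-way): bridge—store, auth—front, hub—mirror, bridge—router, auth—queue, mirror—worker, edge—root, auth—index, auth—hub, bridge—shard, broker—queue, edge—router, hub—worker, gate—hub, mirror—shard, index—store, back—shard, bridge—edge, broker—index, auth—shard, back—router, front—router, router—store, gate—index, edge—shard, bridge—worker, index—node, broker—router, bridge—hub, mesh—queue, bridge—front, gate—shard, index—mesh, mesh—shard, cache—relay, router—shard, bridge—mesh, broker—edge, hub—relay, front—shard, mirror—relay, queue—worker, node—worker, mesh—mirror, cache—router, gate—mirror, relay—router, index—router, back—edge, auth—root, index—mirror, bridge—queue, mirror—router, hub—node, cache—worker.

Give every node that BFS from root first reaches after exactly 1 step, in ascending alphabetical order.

auth, edge

Level 0: root
Level 1: auth, edge
Level 2: back, bridge, broker, front, hub, index, queue, router, shard
Level 3: cache, gate, mesh, mirror, node, relay, store, worker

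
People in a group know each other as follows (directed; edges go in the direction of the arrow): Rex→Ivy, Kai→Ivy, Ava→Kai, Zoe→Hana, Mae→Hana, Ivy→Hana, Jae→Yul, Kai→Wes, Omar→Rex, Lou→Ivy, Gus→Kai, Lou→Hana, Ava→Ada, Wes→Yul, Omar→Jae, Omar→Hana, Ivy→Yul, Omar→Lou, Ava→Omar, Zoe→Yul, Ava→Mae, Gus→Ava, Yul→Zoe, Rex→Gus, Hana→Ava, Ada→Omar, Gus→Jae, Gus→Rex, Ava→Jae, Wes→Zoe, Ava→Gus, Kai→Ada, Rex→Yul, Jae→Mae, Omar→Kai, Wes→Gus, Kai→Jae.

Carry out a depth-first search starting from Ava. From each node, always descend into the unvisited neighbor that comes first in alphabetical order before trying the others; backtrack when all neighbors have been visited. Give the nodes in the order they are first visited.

Ava, Ada, Omar, Hana, Jae, Mae, Yul, Zoe, Kai, Ivy, Wes, Gus, Rex, Lou

Visit Ava
Ava → Ada
Ada → Omar
Omar → Hana
Omar → Jae
Jae → Mae
Jae → Yul
Yul → Zoe
Omar → Kai
Kai → Ivy
Kai → Wes
Wes → Gus
Gus → Rex
Omar → Lou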